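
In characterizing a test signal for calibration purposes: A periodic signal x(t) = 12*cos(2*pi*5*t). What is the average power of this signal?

Average power of A*cos(wt) is A^2/2.
P = 12^2 / 2 = 144/2 = 72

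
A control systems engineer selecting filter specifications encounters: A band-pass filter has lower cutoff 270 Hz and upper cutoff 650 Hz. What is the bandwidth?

Bandwidth = f_high - f_low
= 650 Hz - 270 Hz = 380 Hz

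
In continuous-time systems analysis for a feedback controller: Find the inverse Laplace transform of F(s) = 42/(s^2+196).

Standard pair: w/(s^2+w^2) <-> sin(wt)*u(t)
Recognize w^2 = 196, so w = 14; numerator 42 = 3*14.
f(t) = 3*sin(14t)*u(t)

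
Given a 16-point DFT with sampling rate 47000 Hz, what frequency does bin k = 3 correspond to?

The frequency of DFT bin k is: f_k = k * f_s / N
f_3 = 3 * 47000 / 16 = 17625/2 Hz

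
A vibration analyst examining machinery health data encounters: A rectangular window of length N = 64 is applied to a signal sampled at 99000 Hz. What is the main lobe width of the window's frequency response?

For a rectangular window of length N,
the main lobe width in frequency is 2*f_s/N.
= 2*99000/64 = 12375/4 Hz
This determines the minimum frequency separation for resolving two sinusoids.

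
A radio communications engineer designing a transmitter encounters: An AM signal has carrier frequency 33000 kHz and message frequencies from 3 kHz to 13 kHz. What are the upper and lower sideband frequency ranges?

Upper sideband (USB) = fc + [fm_low, fm_high] = 33000 + [3, 13] = [33003, 33013] kHz
Lower sideband (LSB) = fc - [fm_high, fm_low] = 33000 - [13, 3] = [32987, 32997] kHz
Total occupied spectrum: 32987 kHz to 33013 kHz (plus carrier at 33000 kHz)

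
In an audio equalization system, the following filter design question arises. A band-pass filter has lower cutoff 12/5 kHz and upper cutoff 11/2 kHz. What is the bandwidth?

Bandwidth = f_high - f_low
= 11/2 kHz - 12/5 kHz = 31/10 kHz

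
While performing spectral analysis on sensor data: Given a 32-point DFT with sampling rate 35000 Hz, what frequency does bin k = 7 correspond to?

The frequency of DFT bin k is: f_k = k * f_s / N
f_7 = 7 * 35000 / 32 = 30625/4 Hz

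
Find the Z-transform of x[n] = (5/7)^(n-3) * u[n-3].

Time-shifting property: if X(z) = Z{x[n]}, then Z{x[n-d]} = z^(-d) * X(z)
X(z) = z/(z - 5/7) for x[n] = (5/7)^n * u[n]
Z{x[n-3]} = z^(-3) * z/(z - 5/7) = z^(-2)/(z - 5/7)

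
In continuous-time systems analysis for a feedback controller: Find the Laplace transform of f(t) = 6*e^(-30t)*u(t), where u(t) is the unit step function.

Standard Laplace transform pair:
e^(-at)*u(t) <-> 1/(s+a)
With a = 30: L{6*e^(-30t)*u(t)} = 6/(s+30), ROC: Re(s) > -30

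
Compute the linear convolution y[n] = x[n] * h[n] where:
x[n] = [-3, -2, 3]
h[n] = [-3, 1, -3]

y[n] = sum_k x[k]*h[n-k]. Output length = len(x) + len(h) - 1 = 3 + 3 - 1 = 5.
y[0] = -3*-3 = 9
y[1] = -2*-3 + -3*1 = 3
y[2] = 3*-3 + -2*1 + -3*-3 = -2
y[3] = 3*1 + -2*-3 = 9
y[4] = 3*-3 = -9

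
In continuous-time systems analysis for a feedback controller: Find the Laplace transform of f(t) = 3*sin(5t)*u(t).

Standard pair: sin(wt)*u(t) <-> w/(s^2+w^2)
With w = 5: L{3*sin(5t)*u(t)} = 15/(s^2+25)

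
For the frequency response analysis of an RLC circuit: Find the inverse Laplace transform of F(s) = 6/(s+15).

Standard pair: k/(s+a) <-> k*e^(-at)*u(t)
With k=6, a=15: f(t) = 6*e^(-15t)*u(t)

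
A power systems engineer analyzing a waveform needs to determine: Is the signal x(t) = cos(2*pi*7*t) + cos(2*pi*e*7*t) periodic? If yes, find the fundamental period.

f1 = 7 Hz, f2 = 7*e Hz
Ratio f2/f1 = e, which is irrational.
Since the frequency ratio is irrational, no common period exists.
The signal is not periodic.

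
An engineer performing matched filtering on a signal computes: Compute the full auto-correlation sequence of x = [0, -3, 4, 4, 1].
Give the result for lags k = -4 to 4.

r_xx[k] = sum_m x[m]*x[m+k], indexed from 0, for k = -4 to 4:
  r_xx[-4] = x[4]*x[0] = 0
  r_xx[-3] = x[3]*x[0] + x[4]*x[1] = -3
  r_xx[-2] = x[2]*x[0] + x[3]*x[1] + x[4]*x[2] = -8
  r_xx[-1] = x[1]*x[0] + x[2]*x[1] + x[3]*x[2] + x[4]*x[3] = 8
  r_xx[0] = x[0]*x[0] + x[1]*x[1] + x[2]*x[2] + x[3]*x[3] + x[4]*x[4] = 42
  r_xx[1] = x[0]*x[1] + x[1]*x[2] + x[2]*x[3] + x[3]*x[4] = 8
  r_xx[2] = x[0]*x[2] + x[1]*x[3] + x[2]*x[4] = -8
  r_xx[3] = x[0]*x[3] + x[1]*x[4] = -3
  r_xx[4] = x[0]*x[4] = 0
r_xx = [0, -3, -8, 8, 42, 8, -8, -3, 0]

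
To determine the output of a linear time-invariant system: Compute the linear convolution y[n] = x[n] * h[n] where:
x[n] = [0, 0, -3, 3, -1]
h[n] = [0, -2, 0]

y[n] = sum_k x[k]*h[n-k]. Output length = len(x) + len(h) - 1 = 5 + 3 - 1 = 7.
y[0] = 0*0 = 0
y[1] = 0*0 + 0*-2 = 0
y[2] = -3*0 + 0*-2 + 0*0 = 0
y[3] = 3*0 + -3*-2 + 0*0 = 6
y[4] = -1*0 + 3*-2 + -3*0 = -6
y[5] = -1*-2 + 3*0 = 2
y[6] = -1*0 = 0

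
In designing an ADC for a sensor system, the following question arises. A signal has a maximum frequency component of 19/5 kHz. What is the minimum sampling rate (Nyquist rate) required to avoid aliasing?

By the Nyquist-Shannon sampling theorem,
the minimum sampling rate (Nyquist rate) must be at least 2 * f_max.
Nyquist rate = 2 * 19/5 kHz = 38/5 kHz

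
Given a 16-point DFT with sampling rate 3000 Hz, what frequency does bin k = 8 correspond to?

The frequency of DFT bin k is: f_k = k * f_s / N
f_8 = 8 * 3000 / 16 = 1500 Hz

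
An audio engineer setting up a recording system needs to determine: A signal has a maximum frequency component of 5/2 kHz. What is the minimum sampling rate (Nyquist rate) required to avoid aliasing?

By the Nyquist-Shannon sampling theorem,
the minimum sampling rate (Nyquist rate) must be at least 2 * f_max.
Nyquist rate = 2 * 5/2 kHz = 5 kHz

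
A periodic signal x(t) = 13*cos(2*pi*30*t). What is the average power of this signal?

Average power of A*cos(wt) is A^2/2.
P = 13^2 / 2 = 169/2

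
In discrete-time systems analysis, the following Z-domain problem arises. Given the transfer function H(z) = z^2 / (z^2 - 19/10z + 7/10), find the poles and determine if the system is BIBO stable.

Poles are roots of the denominator: z^2 - 19/10z + 7/10 = 0.
Quadratic formula: z = [-(-19/10) +/- sqrt((-19/10)^2 - 4*(7/10))] / 2
Discriminant = 361/100 - 14/5 = 81/100; sqrt = 9/10.
z = (19/10 +/- 9/10) / 2 => z = 7/5 or z = 1/2.
|p1| = 7/5, |p2| = 1/2.
For BIBO stability, all poles must lie inside the unit circle (|p| < 1).
System is UNSTABLE since at least one |p| >= 1.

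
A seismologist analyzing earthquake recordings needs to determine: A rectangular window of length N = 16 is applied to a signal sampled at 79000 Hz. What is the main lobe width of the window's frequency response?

For a rectangular window of length N,
the main lobe width in frequency is 2*f_s/N.
= 2*79000/16 = 9875 Hz
This determines the minimum frequency separation for resolving two sinusoids.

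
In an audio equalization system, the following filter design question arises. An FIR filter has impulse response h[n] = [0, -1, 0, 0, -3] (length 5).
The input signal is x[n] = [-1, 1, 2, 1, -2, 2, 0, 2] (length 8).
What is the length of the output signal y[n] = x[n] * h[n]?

For linear convolution, the output length is:
len(y) = len(x) + len(h) - 1 = 8 + 5 - 1 = 12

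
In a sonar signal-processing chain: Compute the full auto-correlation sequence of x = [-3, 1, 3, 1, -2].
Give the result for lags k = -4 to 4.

r_xx[k] = sum_m x[m]*x[m+k], indexed from 0, for k = -4 to 4:
  r_xx[-4] = x[4]*x[0] = 6
  r_xx[-3] = x[3]*x[0] + x[4]*x[1] = -5
  r_xx[-2] = x[2]*x[0] + x[3]*x[1] + x[4]*x[2] = -14
  r_xx[-1] = x[1]*x[0] + x[2]*x[1] + x[3]*x[2] + x[4]*x[3] = 1
  r_xx[0] = x[0]*x[0] + x[1]*x[1] + x[2]*x[2] + x[3]*x[3] + x[4]*x[4] = 24
  r_xx[1] = x[0]*x[1] + x[1]*x[2] + x[2]*x[3] + x[3]*x[4] = 1
  r_xx[2] = x[0]*x[2] + x[1]*x[3] + x[2]*x[4] = -14
  r_xx[3] = x[0]*x[3] + x[1]*x[4] = -5
  r_xx[4] = x[0]*x[4] = 6
r_xx = [6, -5, -14, 1, 24, 1, -14, -5, 6]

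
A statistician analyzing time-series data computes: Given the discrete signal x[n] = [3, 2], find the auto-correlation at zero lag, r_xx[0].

The auto-correlation at zero lag r_xx[0] equals the signal energy.
r_xx[0] = sum of x[n]^2 = 3^2 + 2^2
= 9 + 4 = 13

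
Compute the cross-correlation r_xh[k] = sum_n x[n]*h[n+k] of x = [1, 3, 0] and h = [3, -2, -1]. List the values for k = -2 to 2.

Both sequences indexed from 0 and zero outside their support.
Lags with overlap: k = -2 to 2.
  r_xh[-2] = x[2]*h[0] = 0
  r_xh[-1] = x[1]*h[0] + x[2]*h[1] = 9
  r_xh[0] = x[0]*h[0] + x[1]*h[1] + x[2]*h[2] = -3
  r_xh[1] = x[0]*h[1] + x[1]*h[2] = -5
  r_xh[2] = x[0]*h[2] = -1
r_xh = [0, 9, -3, -5, -1] (for k = -2, ..., 2)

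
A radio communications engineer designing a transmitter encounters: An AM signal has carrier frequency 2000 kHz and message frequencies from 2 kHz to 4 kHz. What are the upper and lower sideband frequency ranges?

Upper sideband (USB) = fc + [fm_low, fm_high] = 2000 + [2, 4] = [2002, 2004] kHz
Lower sideband (LSB) = fc - [fm_high, fm_low] = 2000 - [4, 2] = [1996, 1998] kHz
Total occupied spectrum: 1996 kHz to 2004 kHz (plus carrier at 2000 kHz)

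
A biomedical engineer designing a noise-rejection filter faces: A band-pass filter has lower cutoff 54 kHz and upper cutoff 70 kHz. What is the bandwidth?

Bandwidth = f_high - f_low
= 70 kHz - 54 kHz = 16 kHz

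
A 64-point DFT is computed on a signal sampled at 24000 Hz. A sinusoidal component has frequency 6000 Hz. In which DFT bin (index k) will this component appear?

DFT frequency resolution = f_s/N = 24000/64 = 375 Hz
Bin index k = f_signal / resolution = 6000 / 375 = 16
The signal frequency 6000 Hz falls in DFT bin k = 16.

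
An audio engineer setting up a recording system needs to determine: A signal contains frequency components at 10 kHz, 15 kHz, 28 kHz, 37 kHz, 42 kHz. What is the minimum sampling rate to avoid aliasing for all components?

The highest frequency component is f_max = 42 kHz.
Nyquist rate = 2 * f_max = 2 * 42 kHz = 84 kHz.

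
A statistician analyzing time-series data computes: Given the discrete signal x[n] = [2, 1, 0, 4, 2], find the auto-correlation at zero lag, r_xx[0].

The auto-correlation at zero lag r_xx[0] equals the signal energy.
r_xx[0] = sum of x[n]^2 = 2^2 + 1^2 + 0^2 + 4^2 + 2^2
= 4 + 1 + 0 + 16 + 4 = 25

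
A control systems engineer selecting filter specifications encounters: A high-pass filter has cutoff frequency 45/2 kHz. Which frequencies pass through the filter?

A high-pass filter passes all frequencies above the cutoff frequency 45/2 kHz and attenuates lower frequencies.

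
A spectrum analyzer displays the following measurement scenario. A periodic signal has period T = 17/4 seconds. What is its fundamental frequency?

The fundamental frequency is the reciprocal of the period.
f = 1/T = 1/(17/4) = 4/17 Hz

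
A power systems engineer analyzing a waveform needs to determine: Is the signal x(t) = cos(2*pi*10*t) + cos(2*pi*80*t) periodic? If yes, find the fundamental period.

f1 = 10 Hz, f2 = 80 Hz
Period T1 = 1/10, T2 = 1/80
Ratio T1/T2 = 80/10, which is rational.
The signal is periodic with fundamental period T = 1/GCD(10,80) = 1/10 s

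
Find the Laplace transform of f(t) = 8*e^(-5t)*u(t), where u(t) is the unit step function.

Standard Laplace transform pair:
e^(-at)*u(t) <-> 1/(s+a)
With a = 5: L{8*e^(-5t)*u(t)} = 8/(s+5), ROC: Re(s) > -5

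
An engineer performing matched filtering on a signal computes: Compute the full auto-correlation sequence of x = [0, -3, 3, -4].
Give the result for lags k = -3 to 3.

r_xx[k] = sum_m x[m]*x[m+k], indexed from 0, for k = -3 to 3:
  r_xx[-3] = x[3]*x[0] = 0
  r_xx[-2] = x[2]*x[0] + x[3]*x[1] = 12
  r_xx[-1] = x[1]*x[0] + x[2]*x[1] + x[3]*x[2] = -21
  r_xx[0] = x[0]*x[0] + x[1]*x[1] + x[2]*x[2] + x[3]*x[3] = 34
  r_xx[1] = x[0]*x[1] + x[1]*x[2] + x[2]*x[3] = -21
  r_xx[2] = x[0]*x[2] + x[1]*x[3] = 12
  r_xx[3] = x[0]*x[3] = 0
r_xx = [0, 12, -21, 34, -21, 12, 0]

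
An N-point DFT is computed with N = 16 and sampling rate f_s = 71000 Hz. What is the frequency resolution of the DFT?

DFT frequency resolution = f_s / N
= 71000 / 16 = 8875/2 Hz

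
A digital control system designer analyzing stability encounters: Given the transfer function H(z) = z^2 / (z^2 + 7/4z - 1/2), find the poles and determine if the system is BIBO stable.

Poles are roots of the denominator: z^2 + 7/4z - 1/2 = 0.
Quadratic formula: z = [-(7/4) +/- sqrt((7/4)^2 - 4*(-1/2))] / 2
Discriminant = 49/16 + 2 = 81/16; sqrt = 9/4.
z = (-7/4 +/- 9/4) / 2 => z = 1/4 or z = -2.
|p1| = 2, |p2| = 1/4.
For BIBO stability, all poles must lie inside the unit circle (|p| < 1).
System is UNSTABLE since at least one |p| >= 1.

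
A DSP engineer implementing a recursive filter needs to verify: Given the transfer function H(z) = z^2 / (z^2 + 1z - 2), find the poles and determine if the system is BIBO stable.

Poles are roots of the denominator: z^2 + 1z - 2 = 0.
Quadratic formula: z = [-(1) +/- sqrt((1)^2 - 4*(-2))] / 2
Discriminant = 1 + 8 = 9; sqrt = 3.
z = (-1 +/- 3) / 2 => z = 1 or z = -2.
|p1| = 2, |p2| = 1.
For BIBO stability, all poles must lie inside the unit circle (|p| < 1).
System is UNSTABLE since at least one |p| >= 1.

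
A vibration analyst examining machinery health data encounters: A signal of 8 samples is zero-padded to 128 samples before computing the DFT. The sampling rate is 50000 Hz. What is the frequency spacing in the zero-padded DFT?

Original DFT: N = 8, resolution = f_s/N = 50000/8 = 6250 Hz
Zero-padded DFT: N = 128, resolution = f_s/N = 50000/128 = 3125/8 Hz
Zero-padding interpolates the spectrum (finer frequency grid)
but does NOT improve the true spectral resolution (ability to resolve close frequencies).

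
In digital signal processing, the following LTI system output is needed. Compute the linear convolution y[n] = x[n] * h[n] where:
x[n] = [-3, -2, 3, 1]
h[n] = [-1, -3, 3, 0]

y[n] = sum_k x[k]*h[n-k]. Output length = len(x) + len(h) - 1 = 4 + 4 - 1 = 7.
y[0] = -3*-1 = 3
y[1] = -2*-1 + -3*-3 = 11
y[2] = 3*-1 + -2*-3 + -3*3 = -6
y[3] = 1*-1 + 3*-3 + -2*3 + -3*0 = -16
y[4] = 1*-3 + 3*3 + -2*0 = 6
y[5] = 1*3 + 3*0 = 3
y[6] = 1*0 = 0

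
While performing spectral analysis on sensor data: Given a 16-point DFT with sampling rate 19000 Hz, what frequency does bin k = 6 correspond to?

The frequency of DFT bin k is: f_k = k * f_s / N
f_6 = 6 * 19000 / 16 = 7125 Hz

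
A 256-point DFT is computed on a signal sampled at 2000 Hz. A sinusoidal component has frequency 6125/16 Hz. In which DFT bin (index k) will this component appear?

DFT frequency resolution = f_s/N = 2000/256 = 125/16 Hz
Bin index k = f_signal / resolution = 6125/16 / 125/16 = 49
The signal frequency 6125/16 Hz falls in DFT bin k = 49.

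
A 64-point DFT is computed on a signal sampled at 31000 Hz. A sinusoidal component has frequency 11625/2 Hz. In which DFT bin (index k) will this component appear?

DFT frequency resolution = f_s/N = 31000/64 = 3875/8 Hz
Bin index k = f_signal / resolution = 11625/2 / 3875/8 = 12
The signal frequency 11625/2 Hz falls in DFT bin k = 12.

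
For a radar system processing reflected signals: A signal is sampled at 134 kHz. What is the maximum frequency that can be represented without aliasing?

The maximum frequency that can be represented without aliasing
is the Nyquist frequency: f_max = f_s / 2 = 134 kHz / 2 = 67 kHz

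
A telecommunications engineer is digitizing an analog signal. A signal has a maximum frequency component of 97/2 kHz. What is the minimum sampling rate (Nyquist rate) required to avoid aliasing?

By the Nyquist-Shannon sampling theorem,
the minimum sampling rate (Nyquist rate) must be at least 2 * f_max.
Nyquist rate = 2 * 97/2 kHz = 97 kHz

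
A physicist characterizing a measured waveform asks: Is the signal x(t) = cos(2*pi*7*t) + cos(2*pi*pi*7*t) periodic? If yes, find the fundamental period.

f1 = 7 Hz, f2 = 7*pi Hz
Ratio f2/f1 = pi, which is irrational.
Since the frequency ratio is irrational, no common period exists.
The signal is not periodic.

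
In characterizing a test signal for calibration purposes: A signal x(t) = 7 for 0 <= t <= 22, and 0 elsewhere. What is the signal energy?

Energy = integral of |x(t)|^2 dt over the signal duration
= 7^2 * 22 = 49 * 22 = 1078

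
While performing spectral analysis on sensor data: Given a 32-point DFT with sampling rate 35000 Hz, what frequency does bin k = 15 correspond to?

The frequency of DFT bin k is: f_k = k * f_s / N
f_15 = 15 * 35000 / 32 = 65625/4 Hz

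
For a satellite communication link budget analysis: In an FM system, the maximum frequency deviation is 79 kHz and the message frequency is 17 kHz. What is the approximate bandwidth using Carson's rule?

Carson's rule: BW = 2*(delta_f + f_m)
= 2*(79 + 17) kHz = 192 kHz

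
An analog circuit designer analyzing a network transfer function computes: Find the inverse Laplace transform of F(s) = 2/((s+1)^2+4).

Standard pair: w/((s+a)^2+w^2) <-> e^(-at)*sin(wt)*u(t)
With a=1, w=2: f(t) = e^(-t)*sin(2t)*u(t)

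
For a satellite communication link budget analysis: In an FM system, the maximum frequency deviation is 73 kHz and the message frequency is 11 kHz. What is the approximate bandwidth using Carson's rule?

Carson's rule: BW = 2*(delta_f + f_m)
= 2*(73 + 11) kHz = 168 kHz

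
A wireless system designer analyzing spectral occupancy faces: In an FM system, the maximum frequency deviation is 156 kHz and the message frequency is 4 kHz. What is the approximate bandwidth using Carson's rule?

Carson's rule: BW = 2*(delta_f + f_m)
= 2*(156 + 4) kHz = 320 kHz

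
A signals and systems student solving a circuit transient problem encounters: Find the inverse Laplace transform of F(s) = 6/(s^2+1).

Standard pair: w/(s^2+w^2) <-> sin(wt)*u(t)
Recognize w^2 = 1, so w = 1; numerator 6 = 6*1.
f(t) = 6*sin(t)*u(t)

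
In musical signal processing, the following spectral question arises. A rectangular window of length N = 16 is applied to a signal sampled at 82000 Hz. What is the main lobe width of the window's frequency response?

For a rectangular window of length N,
the main lobe width in frequency is 2*f_s/N.
= 2*82000/16 = 10250 Hz
This determines the minimum frequency separation for resolving two sinusoids.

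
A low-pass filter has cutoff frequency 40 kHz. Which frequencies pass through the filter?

A low-pass filter passes all frequencies below the cutoff frequency 40 kHz and attenuates higher frequencies.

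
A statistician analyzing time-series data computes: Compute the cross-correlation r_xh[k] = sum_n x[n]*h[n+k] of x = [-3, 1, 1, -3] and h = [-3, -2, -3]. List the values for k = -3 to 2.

Both sequences indexed from 0 and zero outside their support.
Lags with overlap: k = -3 to 2.
  r_xh[-3] = x[3]*h[0] = 9
  r_xh[-2] = x[2]*h[0] + x[3]*h[1] = 3
  r_xh[-1] = x[1]*h[0] + x[2]*h[1] + x[3]*h[2] = 4
  r_xh[0] = x[0]*h[0] + x[1]*h[1] + x[2]*h[2] = 4
  r_xh[1] = x[0]*h[1] + x[1]*h[2] = 3
  r_xh[2] = x[0]*h[2] = 9
r_xh = [9, 3, 4, 4, 3, 9] (for k = -3, ..., 2)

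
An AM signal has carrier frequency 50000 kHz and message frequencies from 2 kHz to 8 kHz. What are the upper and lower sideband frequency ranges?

Upper sideband (USB) = fc + [fm_low, fm_high] = 50000 + [2, 8] = [50002, 50008] kHz
Lower sideband (LSB) = fc - [fm_high, fm_low] = 50000 - [8, 2] = [49992, 49998] kHz
Total occupied spectrum: 49992 kHz to 50008 kHz (plus carrier at 50000 kHz)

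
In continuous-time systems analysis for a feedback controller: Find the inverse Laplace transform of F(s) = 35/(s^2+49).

Standard pair: w/(s^2+w^2) <-> sin(wt)*u(t)
Recognize w^2 = 49, so w = 7; numerator 35 = 5*7.
f(t) = 5*sin(7t)*u(t)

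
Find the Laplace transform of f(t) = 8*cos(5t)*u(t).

Standard pair: cos(wt)*u(t) <-> s/(s^2+w^2)
With w = 5: L{8*cos(5t)*u(t)} = 8s/(s^2+25)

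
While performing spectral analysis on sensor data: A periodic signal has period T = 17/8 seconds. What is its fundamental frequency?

The fundamental frequency is the reciprocal of the period.
f = 1/T = 1/(17/8) = 8/17 Hz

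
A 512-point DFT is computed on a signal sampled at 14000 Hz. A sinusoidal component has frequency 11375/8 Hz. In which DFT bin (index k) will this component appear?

DFT frequency resolution = f_s/N = 14000/512 = 875/32 Hz
Bin index k = f_signal / resolution = 11375/8 / 875/32 = 52
The signal frequency 11375/8 Hz falls in DFT bin k = 52.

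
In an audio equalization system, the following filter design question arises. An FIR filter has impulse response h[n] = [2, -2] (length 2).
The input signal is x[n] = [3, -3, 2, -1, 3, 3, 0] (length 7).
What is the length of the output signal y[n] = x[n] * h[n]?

For linear convolution, the output length is:
len(y) = len(x) + len(h) - 1 = 7 + 2 - 1 = 8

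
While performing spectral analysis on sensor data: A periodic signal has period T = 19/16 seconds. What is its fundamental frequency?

The fundamental frequency is the reciprocal of the period.
f = 1/T = 1/(19/16) = 16/19 Hz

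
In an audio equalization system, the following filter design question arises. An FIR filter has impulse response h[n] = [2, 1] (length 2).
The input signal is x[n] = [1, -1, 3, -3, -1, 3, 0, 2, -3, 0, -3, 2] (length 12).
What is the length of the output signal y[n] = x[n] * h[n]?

For linear convolution, the output length is:
len(y) = len(x) + len(h) - 1 = 12 + 2 - 1 = 13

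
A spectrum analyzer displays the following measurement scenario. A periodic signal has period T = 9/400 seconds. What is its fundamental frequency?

The fundamental frequency is the reciprocal of the period.
f = 1/T = 1/(9/400) = 400/9 Hz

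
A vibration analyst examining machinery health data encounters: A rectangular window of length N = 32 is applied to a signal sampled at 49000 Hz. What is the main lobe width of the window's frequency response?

For a rectangular window of length N,
the main lobe width in frequency is 2*f_s/N.
= 2*49000/32 = 6125/2 Hz
This determines the minimum frequency separation for resolving two sinusoids.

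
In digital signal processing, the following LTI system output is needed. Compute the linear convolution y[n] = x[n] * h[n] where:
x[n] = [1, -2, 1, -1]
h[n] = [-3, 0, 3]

y[n] = sum_k x[k]*h[n-k]. Output length = len(x) + len(h) - 1 = 4 + 3 - 1 = 6.
y[0] = 1*-3 = -3
y[1] = -2*-3 + 1*0 = 6
y[2] = 1*-3 + -2*0 + 1*3 = 0
y[3] = -1*-3 + 1*0 + -2*3 = -3
y[4] = -1*0 + 1*3 = 3
y[5] = -1*3 = -3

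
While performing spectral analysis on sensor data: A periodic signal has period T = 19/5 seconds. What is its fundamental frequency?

The fundamental frequency is the reciprocal of the period.
f = 1/T = 1/(19/5) = 5/19 Hz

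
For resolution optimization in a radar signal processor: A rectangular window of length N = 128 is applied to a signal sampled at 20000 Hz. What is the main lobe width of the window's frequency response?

For a rectangular window of length N,
the main lobe width in frequency is 2*f_s/N.
= 2*20000/128 = 625/2 Hz
This determines the minimum frequency separation for resolving two sinusoids.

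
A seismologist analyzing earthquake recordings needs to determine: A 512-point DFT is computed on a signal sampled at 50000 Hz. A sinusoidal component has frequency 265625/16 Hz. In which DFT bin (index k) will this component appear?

DFT frequency resolution = f_s/N = 50000/512 = 3125/32 Hz
Bin index k = f_signal / resolution = 265625/16 / 3125/32 = 170
The signal frequency 265625/16 Hz falls in DFT bin k = 170.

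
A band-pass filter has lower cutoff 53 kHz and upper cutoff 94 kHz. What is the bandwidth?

Bandwidth = f_high - f_low
= 94 kHz - 53 kHz = 41 kHz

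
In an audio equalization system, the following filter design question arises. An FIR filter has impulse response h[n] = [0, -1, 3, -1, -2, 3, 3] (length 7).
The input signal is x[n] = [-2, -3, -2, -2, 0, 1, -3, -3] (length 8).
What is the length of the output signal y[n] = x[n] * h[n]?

For linear convolution, the output length is:
len(y) = len(x) + len(h) - 1 = 8 + 7 - 1 = 14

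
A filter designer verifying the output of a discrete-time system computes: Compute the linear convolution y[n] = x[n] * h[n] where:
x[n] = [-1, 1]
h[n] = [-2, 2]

y[n] = sum_k x[k]*h[n-k]. Output length = len(x) + len(h) - 1 = 2 + 2 - 1 = 3.
y[0] = -1*-2 = 2
y[1] = 1*-2 + -1*2 = -4
y[2] = 1*2 = 2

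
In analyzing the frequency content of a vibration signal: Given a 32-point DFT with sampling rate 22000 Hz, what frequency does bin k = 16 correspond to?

The frequency of DFT bin k is: f_k = k * f_s / N
f_16 = 16 * 22000 / 32 = 11000 Hz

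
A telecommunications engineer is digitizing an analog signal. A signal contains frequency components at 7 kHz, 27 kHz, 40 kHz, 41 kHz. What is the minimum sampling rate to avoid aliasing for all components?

The highest frequency component is f_max = 41 kHz.
Nyquist rate = 2 * f_max = 2 * 41 kHz = 82 kHz.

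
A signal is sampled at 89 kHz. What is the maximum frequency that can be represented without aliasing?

The maximum frequency that can be represented without aliasing
is the Nyquist frequency: f_max = f_s / 2 = 89 kHz / 2 = 89/2 kHz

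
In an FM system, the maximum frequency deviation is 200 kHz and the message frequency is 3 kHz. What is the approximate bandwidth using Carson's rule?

Carson's rule: BW = 2*(delta_f + f_m)
= 2*(200 + 3) kHz = 406 kHz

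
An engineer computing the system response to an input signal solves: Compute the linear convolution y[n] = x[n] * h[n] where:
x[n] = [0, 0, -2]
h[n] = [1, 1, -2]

y[n] = sum_k x[k]*h[n-k]. Output length = len(x) + len(h) - 1 = 3 + 3 - 1 = 5.
y[0] = 0*1 = 0
y[1] = 0*1 + 0*1 = 0
y[2] = -2*1 + 0*1 + 0*-2 = -2
y[3] = -2*1 + 0*-2 = -2
y[4] = -2*-2 = 4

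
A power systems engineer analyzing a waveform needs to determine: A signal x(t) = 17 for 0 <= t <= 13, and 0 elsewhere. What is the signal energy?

Energy = integral of |x(t)|^2 dt over the signal duration
= 17^2 * 13 = 289 * 13 = 3757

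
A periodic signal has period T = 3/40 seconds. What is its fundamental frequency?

The fundamental frequency is the reciprocal of the period.
f = 1/T = 1/(3/40) = 40/3 Hz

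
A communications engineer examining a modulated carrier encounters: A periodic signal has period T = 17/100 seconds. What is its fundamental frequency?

The fundamental frequency is the reciprocal of the period.
f = 1/T = 1/(17/100) = 100/17 Hz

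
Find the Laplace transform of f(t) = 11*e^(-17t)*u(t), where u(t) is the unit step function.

Standard Laplace transform pair:
e^(-at)*u(t) <-> 1/(s+a)
With a = 17: L{11*e^(-17t)*u(t)} = 11/(s+17), ROC: Re(s) > -17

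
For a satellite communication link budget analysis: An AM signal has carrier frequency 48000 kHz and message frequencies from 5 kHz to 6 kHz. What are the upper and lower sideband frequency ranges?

Upper sideband (USB) = fc + [fm_low, fm_high] = 48000 + [5, 6] = [48005, 48006] kHz
Lower sideband (LSB) = fc - [fm_high, fm_low] = 48000 - [6, 5] = [47994, 47995] kHz
Total occupied spectrum: 47994 kHz to 48006 kHz (plus carrier at 48000 kHz)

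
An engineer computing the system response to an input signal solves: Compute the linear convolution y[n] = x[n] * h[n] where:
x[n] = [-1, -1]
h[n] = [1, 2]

y[n] = sum_k x[k]*h[n-k]. Output length = len(x) + len(h) - 1 = 2 + 2 - 1 = 3.
y[0] = -1*1 = -1
y[1] = -1*1 + -1*2 = -3
y[2] = -1*2 = -2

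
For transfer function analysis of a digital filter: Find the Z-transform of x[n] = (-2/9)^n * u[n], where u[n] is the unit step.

The Z-transform of a^n * u[n] is z/(z-a) for |z| > |a|.
Here a = -2/9, so X(z) = z/(z - (-2/9)) = 9z/(9z + 2)
ROC: |z| > 2/9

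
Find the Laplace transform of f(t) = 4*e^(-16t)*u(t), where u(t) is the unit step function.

Standard Laplace transform pair:
e^(-at)*u(t) <-> 1/(s+a)
With a = 16: L{4*e^(-16t)*u(t)} = 4/(s+16), ROC: Re(s) > -16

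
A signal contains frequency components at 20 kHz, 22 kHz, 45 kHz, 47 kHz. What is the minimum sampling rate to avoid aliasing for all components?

The highest frequency component is f_max = 47 kHz.
Nyquist rate = 2 * f_max = 2 * 47 kHz = 94 kHz.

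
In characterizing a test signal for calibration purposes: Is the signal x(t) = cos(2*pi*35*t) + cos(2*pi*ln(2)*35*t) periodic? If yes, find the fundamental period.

f1 = 35 Hz, f2 = 35*ln(2) Hz
Ratio f2/f1 = ln(2), which is irrational.
Since the frequency ratio is irrational, no common period exists.
The signal is not periodic.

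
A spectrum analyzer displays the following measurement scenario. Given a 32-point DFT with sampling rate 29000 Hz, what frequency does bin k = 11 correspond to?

The frequency of DFT bin k is: f_k = k * f_s / N
f_11 = 11 * 29000 / 32 = 39875/4 Hz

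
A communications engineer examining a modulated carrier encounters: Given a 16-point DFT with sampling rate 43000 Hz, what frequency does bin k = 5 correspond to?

The frequency of DFT bin k is: f_k = k * f_s / N
f_5 = 5 * 43000 / 16 = 26875/2 Hz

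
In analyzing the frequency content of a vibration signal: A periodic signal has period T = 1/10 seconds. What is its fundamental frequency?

The fundamental frequency is the reciprocal of the period.
f = 1/T = 1/(1/10) = 10 Hz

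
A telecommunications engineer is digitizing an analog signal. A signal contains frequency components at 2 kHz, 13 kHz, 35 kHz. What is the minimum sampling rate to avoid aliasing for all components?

The highest frequency component is f_max = 35 kHz.
Nyquist rate = 2 * f_max = 2 * 35 kHz = 70 kHz.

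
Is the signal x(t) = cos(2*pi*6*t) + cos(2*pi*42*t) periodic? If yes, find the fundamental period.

f1 = 6 Hz, f2 = 42 Hz
Period T1 = 1/6, T2 = 1/42
Ratio T1/T2 = 42/6, which is rational.
The signal is periodic with fundamental period T = 1/GCD(6,42) = 1/6 s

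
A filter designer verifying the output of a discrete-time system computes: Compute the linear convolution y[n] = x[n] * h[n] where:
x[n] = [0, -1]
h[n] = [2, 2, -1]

y[n] = sum_k x[k]*h[n-k]. Output length = len(x) + len(h) - 1 = 2 + 3 - 1 = 4.
y[0] = 0*2 = 0
y[1] = -1*2 + 0*2 = -2
y[2] = -1*2 + 0*-1 = -2
y[3] = -1*-1 = 1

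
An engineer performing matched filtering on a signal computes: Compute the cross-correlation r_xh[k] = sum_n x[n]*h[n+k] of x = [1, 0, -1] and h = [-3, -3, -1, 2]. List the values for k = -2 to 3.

Both sequences indexed from 0 and zero outside their support.
Lags with overlap: k = -2 to 3.
  r_xh[-2] = x[2]*h[0] = 3
  r_xh[-1] = x[1]*h[0] + x[2]*h[1] = 3
  r_xh[0] = x[0]*h[0] + x[1]*h[1] + x[2]*h[2] = -2
  r_xh[1] = x[0]*h[1] + x[1]*h[2] + x[2]*h[3] = -5
  r_xh[2] = x[0]*h[2] + x[1]*h[3] = -1
  r_xh[3] = x[0]*h[3] = 2
r_xh = [3, 3, -2, -5, -1, 2] (for k = -2, ..., 3)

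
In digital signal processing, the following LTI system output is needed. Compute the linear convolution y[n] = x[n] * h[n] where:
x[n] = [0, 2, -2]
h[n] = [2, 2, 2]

y[n] = sum_k x[k]*h[n-k]. Output length = len(x) + len(h) - 1 = 3 + 3 - 1 = 5.
y[0] = 0*2 = 0
y[1] = 2*2 + 0*2 = 4
y[2] = -2*2 + 2*2 + 0*2 = 0
y[3] = -2*2 + 2*2 = 0
y[4] = -2*2 = -4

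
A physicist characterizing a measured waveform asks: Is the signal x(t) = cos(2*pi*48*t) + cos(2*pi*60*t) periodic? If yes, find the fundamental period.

f1 = 48 Hz, f2 = 60 Hz
Period T1 = 1/48, T2 = 1/60
Ratio T1/T2 = 60/48, which is rational.
The signal is periodic with fundamental period T = 1/GCD(48,60) = 1/12 s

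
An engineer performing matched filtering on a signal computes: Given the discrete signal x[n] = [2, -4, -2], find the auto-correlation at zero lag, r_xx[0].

The auto-correlation at zero lag r_xx[0] equals the signal energy.
r_xx[0] = sum of x[n]^2 = 2^2 + (-4)^2 + (-2)^2
= 4 + 16 + 4 = 24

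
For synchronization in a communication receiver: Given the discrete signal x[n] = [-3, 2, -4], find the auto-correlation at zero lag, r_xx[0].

The auto-correlation at zero lag r_xx[0] equals the signal energy.
r_xx[0] = sum of x[n]^2 = (-3)^2 + 2^2 + (-4)^2
= 9 + 4 + 16 = 29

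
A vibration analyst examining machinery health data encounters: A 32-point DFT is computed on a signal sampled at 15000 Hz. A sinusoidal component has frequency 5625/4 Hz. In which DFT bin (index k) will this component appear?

DFT frequency resolution = f_s/N = 15000/32 = 1875/4 Hz
Bin index k = f_signal / resolution = 5625/4 / 1875/4 = 3
The signal frequency 5625/4 Hz falls in DFT bin k = 3.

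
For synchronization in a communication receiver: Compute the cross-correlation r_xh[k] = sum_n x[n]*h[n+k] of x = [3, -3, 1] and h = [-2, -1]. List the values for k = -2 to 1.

Both sequences indexed from 0 and zero outside their support.
Lags with overlap: k = -2 to 1.
  r_xh[-2] = x[2]*h[0] = -2
  r_xh[-1] = x[1]*h[0] + x[2]*h[1] = 5
  r_xh[0] = x[0]*h[0] + x[1]*h[1] = -3
  r_xh[1] = x[0]*h[1] = -3
r_xh = [-2, 5, -3, -3] (for k = -2, ..., 1)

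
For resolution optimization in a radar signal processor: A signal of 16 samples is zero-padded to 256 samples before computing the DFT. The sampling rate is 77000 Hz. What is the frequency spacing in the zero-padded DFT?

Original DFT: N = 16, resolution = f_s/N = 77000/16 = 9625/2 Hz
Zero-padded DFT: N = 256, resolution = f_s/N = 77000/256 = 9625/32 Hz
Zero-padding interpolates the spectrum (finer frequency grid)
but does NOT improve the true spectral resolution (ability to resolve close frequencies).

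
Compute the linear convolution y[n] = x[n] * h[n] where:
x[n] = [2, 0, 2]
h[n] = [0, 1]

y[n] = sum_k x[k]*h[n-k]. Output length = len(x) + len(h) - 1 = 3 + 2 - 1 = 4.
y[0] = 2*0 = 0
y[1] = 0*0 + 2*1 = 2
y[2] = 2*0 + 0*1 = 0
y[3] = 2*1 = 2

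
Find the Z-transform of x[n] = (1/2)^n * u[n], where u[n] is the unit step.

The Z-transform of a^n * u[n] is z/(z-a) for |z| > |a|.
Here a = 1/2, so X(z) = z/(z - (1/2)) = 2z/(2z - 1)
ROC: |z| > 1/2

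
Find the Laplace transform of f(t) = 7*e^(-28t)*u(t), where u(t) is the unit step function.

Standard Laplace transform pair:
e^(-at)*u(t) <-> 1/(s+a)
With a = 28: L{7*e^(-28t)*u(t)} = 7/(s+28), ROC: Re(s) > -28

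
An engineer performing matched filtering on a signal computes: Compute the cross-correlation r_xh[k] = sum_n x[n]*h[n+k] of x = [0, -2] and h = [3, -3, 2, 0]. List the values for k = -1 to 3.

Both sequences indexed from 0 and zero outside their support.
Lags with overlap: k = -1 to 3.
  r_xh[-1] = x[1]*h[0] = -6
  r_xh[0] = x[0]*h[0] + x[1]*h[1] = 6
  r_xh[1] = x[0]*h[1] + x[1]*h[2] = -4
  r_xh[2] = x[0]*h[2] + x[1]*h[3] = 0
  r_xh[3] = x[0]*h[3] = 0
r_xh = [-6, 6, -4, 0, 0] (for k = -1, ..., 3)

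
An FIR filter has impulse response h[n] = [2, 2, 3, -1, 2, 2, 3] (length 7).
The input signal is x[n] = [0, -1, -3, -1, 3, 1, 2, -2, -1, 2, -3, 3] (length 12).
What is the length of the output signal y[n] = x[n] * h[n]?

For linear convolution, the output length is:
len(y) = len(x) + len(h) - 1 = 12 + 7 - 1 = 18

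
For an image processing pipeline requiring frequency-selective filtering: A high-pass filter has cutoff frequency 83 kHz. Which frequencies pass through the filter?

A high-pass filter passes all frequencies above the cutoff frequency 83 kHz and attenuates lower frequencies.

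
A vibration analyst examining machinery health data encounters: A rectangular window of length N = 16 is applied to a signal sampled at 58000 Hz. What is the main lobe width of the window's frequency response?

For a rectangular window of length N,
the main lobe width in frequency is 2*f_s/N.
= 2*58000/16 = 7250 Hz
This determines the minimum frequency separation for resolving two sinusoids.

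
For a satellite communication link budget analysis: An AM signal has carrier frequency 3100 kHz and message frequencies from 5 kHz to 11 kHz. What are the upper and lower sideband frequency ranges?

Upper sideband (USB) = fc + [fm_low, fm_high] = 3100 + [5, 11] = [3105, 3111] kHz
Lower sideband (LSB) = fc - [fm_high, fm_low] = 3100 - [11, 5] = [3089, 3095] kHz
Total occupied spectrum: 3089 kHz to 3111 kHz (plus carrier at 3100 kHz)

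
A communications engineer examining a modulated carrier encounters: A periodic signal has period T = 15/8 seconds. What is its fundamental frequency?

The fundamental frequency is the reciprocal of the period.
f = 1/T = 1/(15/8) = 8/15 Hz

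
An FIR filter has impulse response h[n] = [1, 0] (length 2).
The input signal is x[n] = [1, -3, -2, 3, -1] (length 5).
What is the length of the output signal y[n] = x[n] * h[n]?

For linear convolution, the output length is:
len(y) = len(x) + len(h) - 1 = 5 + 2 - 1 = 6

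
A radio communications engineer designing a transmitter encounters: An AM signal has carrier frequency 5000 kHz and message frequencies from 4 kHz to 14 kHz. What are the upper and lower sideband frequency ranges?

Upper sideband (USB) = fc + [fm_low, fm_high] = 5000 + [4, 14] = [5004, 5014] kHz
Lower sideband (LSB) = fc - [fm_high, fm_low] = 5000 - [14, 4] = [4986, 4996] kHz
Total occupied spectrum: 4986 kHz to 5014 kHz (plus carrier at 5000 kHz)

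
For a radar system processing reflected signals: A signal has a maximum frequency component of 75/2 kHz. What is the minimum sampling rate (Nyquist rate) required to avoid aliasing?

By the Nyquist-Shannon sampling theorem,
the minimum sampling rate (Nyquist rate) must be at least 2 * f_max.
Nyquist rate = 2 * 75/2 kHz = 75 kHz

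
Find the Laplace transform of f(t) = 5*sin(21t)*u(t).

Standard pair: sin(wt)*u(t) <-> w/(s^2+w^2)
With w = 21: L{5*sin(21t)*u(t)} = 105/(s^2+441)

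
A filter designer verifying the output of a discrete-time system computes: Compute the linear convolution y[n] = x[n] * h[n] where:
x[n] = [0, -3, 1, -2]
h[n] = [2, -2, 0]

y[n] = sum_k x[k]*h[n-k]. Output length = len(x) + len(h) - 1 = 4 + 3 - 1 = 6.
y[0] = 0*2 = 0
y[1] = -3*2 + 0*-2 = -6
y[2] = 1*2 + -3*-2 + 0*0 = 8
y[3] = -2*2 + 1*-2 + -3*0 = -6
y[4] = -2*-2 + 1*0 = 4
y[5] = -2*0 = 0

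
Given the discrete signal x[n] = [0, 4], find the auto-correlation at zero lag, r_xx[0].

The auto-correlation at zero lag r_xx[0] equals the signal energy.
r_xx[0] = sum of x[n]^2 = 0^2 + 4^2
= 0 + 16 = 16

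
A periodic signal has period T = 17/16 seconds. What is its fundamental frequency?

The fundamental frequency is the reciprocal of the period.
f = 1/T = 1/(17/16) = 16/17 Hz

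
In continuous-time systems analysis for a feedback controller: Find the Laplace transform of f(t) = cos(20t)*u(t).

Standard pair: cos(wt)*u(t) <-> s/(s^2+w^2)
With w = 20: L{cos(20t)*u(t)} = s/(s^2+400)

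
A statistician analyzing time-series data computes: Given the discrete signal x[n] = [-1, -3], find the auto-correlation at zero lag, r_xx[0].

The auto-correlation at zero lag r_xx[0] equals the signal energy.
r_xx[0] = sum of x[n]^2 = (-1)^2 + (-3)^2
= 1 + 9 = 10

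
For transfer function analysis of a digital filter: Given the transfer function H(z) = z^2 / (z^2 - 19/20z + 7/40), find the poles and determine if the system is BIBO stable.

Poles are roots of the denominator: z^2 - 19/20z + 7/40 = 0.
Quadratic formula: z = [-(-19/20) +/- sqrt((-19/20)^2 - 4*(7/40))] / 2
Discriminant = 361/400 - 7/10 = 81/400; sqrt = 9/20.
z = (19/20 +/- 9/20) / 2 => z = 7/10 or z = 1/4.
|p1| = 7/10, |p2| = 1/4.
For BIBO stability, all poles must lie inside the unit circle (|p| < 1).
System is STABLE since both |p| < 1.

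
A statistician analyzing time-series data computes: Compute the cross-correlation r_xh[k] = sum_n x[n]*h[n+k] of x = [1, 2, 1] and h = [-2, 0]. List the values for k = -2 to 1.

Both sequences indexed from 0 and zero outside their support.
Lags with overlap: k = -2 to 1.
  r_xh[-2] = x[2]*h[0] = -2
  r_xh[-1] = x[1]*h[0] + x[2]*h[1] = -4
  r_xh[0] = x[0]*h[0] + x[1]*h[1] = -2
  r_xh[1] = x[0]*h[1] = 0
r_xh = [-2, -4, -2, 0] (for k = -2, ..., 1)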